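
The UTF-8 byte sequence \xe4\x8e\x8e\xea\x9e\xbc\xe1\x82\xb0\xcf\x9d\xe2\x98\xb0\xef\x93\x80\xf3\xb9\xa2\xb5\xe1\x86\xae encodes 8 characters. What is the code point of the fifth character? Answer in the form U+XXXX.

Offset 0: leading byte 0xE4 = 11100100 → 3-byte char #1 = E4 8E 8E.
Offset 3: leading byte 0xEA = 11101010 → 3-byte char #2 = EA 9E BC.
Offset 6: leading byte 0xE1 = 11100001 → 3-byte char #3 = E1 82 B0.
Offset 9: leading byte 0xCF = 11001111 → 2-byte char #4 = CF 9D.
Offset 11: leading byte 0xE2 = 11100010 → 3-byte char #5 = E2 98 B0.
Leading byte 0xE2 = 11100010 matches 1110xxxx → 3-byte sequence.
Byte 1: 0xE2 = 11100010, payload 0010 (4 bits).
Byte 2: 0x98 = 10011000 (10xxxxxx ✓), payload 011000.
Byte 3: 0xB0 = 10110000 (10xxxxxx ✓), payload 110000.
Concatenate: 0010011000110000 = 0x2630 (16 bits → U+2630).

U+2630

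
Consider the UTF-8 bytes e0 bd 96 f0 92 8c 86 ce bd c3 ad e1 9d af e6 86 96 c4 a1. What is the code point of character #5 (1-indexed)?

Offset 0: leading byte 0xE0 = 11100000 → 3-byte char #1 = E0 BD 96.
Offset 3: leading byte 0xF0 = 11110000 → 4-byte char #2 = F0 92 8C 86.
Offset 7: leading byte 0xCE = 11001110 → 2-byte char #3 = CE BD.
Offset 9: leading byte 0xC3 = 11000011 → 2-byte char #4 = C3 AD.
Offset 11: leading byte 0xE1 = 11100001 → 3-byte char #5 = E1 9D AF.
Leading byte 0xE1 = 11100001 matches 1110xxxx → 3-byte sequence.
Byte 1: 0xE1 = 11100001, payload 0001 (4 bits).
Byte 2: 0x9D = 10011101 (10xxxxxx ✓), payload 011101.
Byte 3: 0xAF = 10101111 (10xxxxxx ✓), payload 101111.
Concatenate: 0001011101101111 = 0x176F (16 bits → U+176F).

U+176F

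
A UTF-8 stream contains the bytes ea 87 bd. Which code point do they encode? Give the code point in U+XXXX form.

U+A1FD

Leading byte 0xEA = 11101010 matches 1110xxxx → 3-byte sequence.
Byte 1: 0xEA = 11101010, payload 1010 (4 bits).
Byte 2: 0x87 = 10000111 (10xxxxxx ✓), payload 000111.
Byte 3: 0xBD = 10111101 (10xxxxxx ✓), payload 111101.
Concatenate: 1010000111111101 = 0xA1FD (16 bits → U+A1FD).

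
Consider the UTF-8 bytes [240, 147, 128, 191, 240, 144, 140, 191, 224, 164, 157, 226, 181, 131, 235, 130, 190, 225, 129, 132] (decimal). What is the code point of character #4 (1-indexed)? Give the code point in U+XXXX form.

U+2D43

Offset 0: leading byte 0xF0 = 11110000 → 4-byte char #1 = F0 93 80 BF.
Offset 4: leading byte 0xF0 = 11110000 → 4-byte char #2 = F0 90 8C BF.
Offset 8: leading byte 0xE0 = 11100000 → 3-byte char #3 = E0 A4 9D.
Offset 11: leading byte 0xE2 = 11100010 → 3-byte char #4 = E2 B5 83.
Leading byte 0xE2 = 11100010 matches 1110xxxx → 3-byte sequence.
Byte 1: 0xE2 = 11100010, payload 0010 (4 bits).
Byte 2: 0xB5 = 10110101 (10xxxxxx ✓), payload 110101.
Byte 3: 0x83 = 10000011 (10xxxxxx ✓), payload 000011.
Concatenate: 0010110101000011 = 0x2D43 (16 bits → U+2D43).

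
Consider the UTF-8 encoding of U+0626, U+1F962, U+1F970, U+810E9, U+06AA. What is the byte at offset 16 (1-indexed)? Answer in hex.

0xAA

1-indexed offset 16 is 0-indexed offset 15.
U+0626 → 2-byte form D8 A6 at offsets 0–1.
U+1F962 → 4-byte form F0 9F A5 A2 at offsets 2–5.
U+1F970 → 4-byte form F0 9F A5 B0 at offsets 6–9.
U+810E9 → 4-byte form F2 81 83 A9 at offsets 10–13.
U+06AA → 2-byte form DA AA at offsets 14–15.
Offset 15 falls in char 5's range; it's byte 2 of DA AA = 0xAA.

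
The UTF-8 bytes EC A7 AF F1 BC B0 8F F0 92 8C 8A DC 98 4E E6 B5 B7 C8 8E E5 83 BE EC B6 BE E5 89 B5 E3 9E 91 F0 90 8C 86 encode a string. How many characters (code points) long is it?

12

Byte at offset 0: 0xEC = 11101100 → 3-byte char (#1). Advance 3.
Byte at offset 3: 0xF1 = 11110001 → 4-byte char (#2). Advance 4.
Byte at offset 7: 0xF0 = 11110000 → 4-byte char (#3). Advance 4.
Byte at offset 11: 0xDC = 11011100 → 2-byte char (#4). Advance 2.
Byte at offset 13: 0x4E = 01001110 → 1-byte char (#5). Advance 1.
Byte at offset 14: 0xE6 = 11100110 → 3-byte char (#6). Advance 3.
Byte at offset 17: 0xC8 = 11001000 → 2-byte char (#7). Advance 2.
Byte at offset 19: 0xE5 = 11100101 → 3-byte char (#8). Advance 3.
Byte at offset 22: 0xEC = 11101100 → 3-byte char (#9). Advance 3.
Byte at offset 25: 0xE5 = 11100101 → 3-byte char (#10). Advance 3.
Byte at offset 28: 0xE3 = 11100011 → 3-byte char (#11). Advance 3.
Byte at offset 31: 0xF0 = 11110000 → 4-byte char (#12). Advance 4.
Reached end at offset 35 after 12 code points.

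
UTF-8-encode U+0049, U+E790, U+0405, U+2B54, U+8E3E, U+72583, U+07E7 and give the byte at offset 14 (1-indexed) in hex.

0xB2

1-indexed offset 14 is 0-indexed offset 13.
U+0049 → 1-byte form 49 at offsets 0–0.
U+E790 → 3-byte form EE 9E 90 at offsets 1–3.
U+0405 → 2-byte form D0 85 at offsets 4–5.
U+2B54 → 3-byte form E2 AD 94 at offsets 6–8.
U+8E3E → 3-byte form E8 B8 BE at offsets 9–11.
U+72583 → 4-byte form F1 B2 96 83 at offsets 12–15.
Offset 13 falls in char 6's range; it's byte 2 of F1 B2 96 83 = 0xB2.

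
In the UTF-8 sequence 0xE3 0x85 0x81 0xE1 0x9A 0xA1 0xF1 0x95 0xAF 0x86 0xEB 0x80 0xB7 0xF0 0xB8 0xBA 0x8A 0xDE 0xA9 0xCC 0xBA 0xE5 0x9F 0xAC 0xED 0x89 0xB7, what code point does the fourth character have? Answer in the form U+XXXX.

Offset 0: leading byte 0xE3 = 11100011 → 3-byte char #1 = E3 85 81.
Offset 3: leading byte 0xE1 = 11100001 → 3-byte char #2 = E1 9A A1.
Offset 6: leading byte 0xF1 = 11110001 → 4-byte char #3 = F1 95 AF 86.
Offset 10: leading byte 0xEB = 11101011 → 3-byte char #4 = EB 80 B7.
Leading byte 0xEB = 11101011 matches 1110xxxx → 3-byte sequence.
Byte 1: 0xEB = 11101011, payload 1011 (4 bits).
Byte 2: 0x80 = 10000000 (10xxxxxx ✓), payload 000000.
Byte 3: 0xB7 = 10110111 (10xxxxxx ✓), payload 110111.
Concatenate: 1011000000110111 = 0xB037 (16 bits → U+B037).

U+B037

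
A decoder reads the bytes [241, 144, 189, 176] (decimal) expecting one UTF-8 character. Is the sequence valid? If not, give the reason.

Leading byte 0xF1 = 11110001 → 4-byte form.
Continuation bytes 0x90=10010000, 0xBD=10111101, 0xB0=10110000 all match 10xxxxxx.
Decoded value 0x50F70 is ≥ 0x10000 (shortest form) and not a surrogate.

valid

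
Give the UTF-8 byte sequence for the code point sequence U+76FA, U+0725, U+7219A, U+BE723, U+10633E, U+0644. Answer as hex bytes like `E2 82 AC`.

E7 9B BA DC A5 F1 B2 86 9A F2 BE 9C A3 F4 86 8C BE D9 84

U+76FA: 3-byte form → E7 9B BA.
U+0725: 2-byte form → DC A5.
U+7219A: 4-byte form → F1 B2 86 9A.
U+BE723: 4-byte form → F2 BE 9C A3.
U+10633E: 4-byte form → F4 86 8C BE.
U+0644: 2-byte form → D9 84.
Concatenated (19 bytes): E7 9B BA DC A5 F1 B2 86 9A F2 BE 9C A3 F4 86 8C BE D9 84.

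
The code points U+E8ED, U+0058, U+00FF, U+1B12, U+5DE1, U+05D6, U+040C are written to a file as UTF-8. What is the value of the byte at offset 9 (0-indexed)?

U+E8ED → 3-byte form EE A3 AD at offsets 0–2.
U+0058 → 1-byte form 58 at offsets 3–3.
U+00FF → 2-byte form C3 BF at offsets 4–5.
U+1B12 → 3-byte form E1 AC 92 at offsets 6–8.
U+5DE1 → 3-byte form E5 B7 A1 at offsets 9–11.
Offset 9 falls in char 5's range; it's byte 1 of E5 B7 A1 = 0xE5.

0xE5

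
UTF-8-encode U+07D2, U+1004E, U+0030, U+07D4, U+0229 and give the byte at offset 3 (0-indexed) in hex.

0x90

U+07D2 → 2-byte form DF 92 at offsets 0–1.
U+1004E → 4-byte form F0 90 81 8E at offsets 2–5.
Offset 3 falls in char 2's range; it's byte 2 of F0 90 81 8E = 0x90.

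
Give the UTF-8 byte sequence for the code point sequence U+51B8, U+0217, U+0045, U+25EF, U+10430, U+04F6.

U+51B8: 3-byte form → E5 86 B8.
U+0217: 2-byte form → C8 97.
U+0045: 1-byte form → 45.
U+25EF: 3-byte form → E2 97 AF.
U+10430: 4-byte form → F0 90 90 B0.
U+04F6: 2-byte form → D3 B6.
Concatenated (15 bytes): E5 86 B8 C8 97 45 E2 97 AF F0 90 90 B0 D3 B6.

E5 86 B8 C8 97 45 E2 97 AF F0 90 90 B0 D3 B6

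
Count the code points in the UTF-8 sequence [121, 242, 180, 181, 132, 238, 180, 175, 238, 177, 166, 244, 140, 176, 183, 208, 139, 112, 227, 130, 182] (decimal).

Byte at offset 0: 0x79 = 01111001 → 1-byte char (#1). Advance 1.
Byte at offset 1: 0xF2 = 11110010 → 4-byte char (#2). Advance 4.
Byte at offset 5: 0xEE = 11101110 → 3-byte char (#3). Advance 3.
Byte at offset 8: 0xEE = 11101110 → 3-byte char (#4). Advance 3.
Byte at offset 11: 0xF4 = 11110100 → 4-byte char (#5). Advance 4.
Byte at offset 15: 0xD0 = 11010000 → 2-byte char (#6). Advance 2.
Byte at offset 17: 0x70 = 01110000 → 1-byte char (#7). Advance 1.
Byte at offset 18: 0xE3 = 11100011 → 3-byte char (#8). Advance 3.
Reached end at offset 21 after 8 code points.

8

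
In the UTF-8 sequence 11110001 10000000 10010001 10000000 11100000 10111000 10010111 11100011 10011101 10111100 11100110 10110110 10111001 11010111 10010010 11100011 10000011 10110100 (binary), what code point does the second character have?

U+0E17

Offset 0: leading byte 0xF1 = 11110001 → 4-byte char #1 = F1 80 91 80.
Offset 4: leading byte 0xE0 = 11100000 → 3-byte char #2 = E0 B8 97.
Leading byte 0xE0 = 11100000 matches 1110xxxx → 3-byte sequence.
Byte 1: 0xE0 = 11100000, payload 0000 (4 bits).
Byte 2: 0xB8 = 10111000 (10xxxxxx ✓), payload 111000.
Byte 3: 0x97 = 10010111 (10xxxxxx ✓), payload 010111.
Concatenate: 0000111000010111 = 0xE17 (16 bits → U+0E17).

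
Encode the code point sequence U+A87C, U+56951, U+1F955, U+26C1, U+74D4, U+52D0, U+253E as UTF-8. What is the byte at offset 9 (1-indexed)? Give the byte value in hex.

1-indexed offset 9 is 0-indexed offset 8.
U+A87C → 3-byte form EA A1 BC at offsets 0–2.
U+56951 → 4-byte form F1 96 A5 91 at offsets 3–6.
U+1F955 → 4-byte form F0 9F A5 95 at offsets 7–10.
Offset 8 falls in char 3's range; it's byte 2 of F0 9F A5 95 = 0x9F.

0x9F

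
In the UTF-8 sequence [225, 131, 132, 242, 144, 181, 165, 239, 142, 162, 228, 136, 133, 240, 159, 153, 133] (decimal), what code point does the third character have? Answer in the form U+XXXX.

Offset 0: leading byte 0xE1 = 11100001 → 3-byte char #1 = E1 83 84.
Offset 3: leading byte 0xF2 = 11110010 → 4-byte char #2 = F2 90 B5 A5.
Offset 7: leading byte 0xEF = 11101111 → 3-byte char #3 = EF 8E A2.
Leading byte 0xEF = 11101111 matches 1110xxxx → 3-byte sequence.
Byte 1: 0xEF = 11101111, payload 1111 (4 bits).
Byte 2: 0x8E = 10001110 (10xxxxxx ✓), payload 001110.
Byte 3: 0xA2 = 10100010 (10xxxxxx ✓), payload 100010.
Concatenate: 1111001110100010 = 0xF3A2 (16 bits → U+F3A2).

U+F3A2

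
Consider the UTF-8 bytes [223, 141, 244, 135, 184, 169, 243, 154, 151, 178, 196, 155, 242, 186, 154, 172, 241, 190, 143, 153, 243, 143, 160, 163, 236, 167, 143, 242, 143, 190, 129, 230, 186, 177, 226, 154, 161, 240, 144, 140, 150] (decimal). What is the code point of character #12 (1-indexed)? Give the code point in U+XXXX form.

U+10316

Offset 0: leading byte 0xDF = 11011111 → 2-byte char #1 = DF 8D.
Offset 2: leading byte 0xF4 = 11110100 → 4-byte char #2 = F4 87 B8 A9.
Offset 6: leading byte 0xF3 = 11110011 → 4-byte char #3 = F3 9A 97 B2.
Offset 10: leading byte 0xC4 = 11000100 → 2-byte char #4 = C4 9B.
Offset 12: leading byte 0xF2 = 11110010 → 4-byte char #5 = F2 BA 9A AC.
Offset 16: leading byte 0xF1 = 11110001 → 4-byte char #6 = F1 BE 8F 99.
Offset 20: leading byte 0xF3 = 11110011 → 4-byte char #7 = F3 8F A0 A3.
Offset 24: leading byte 0xEC = 11101100 → 3-byte char #8 = EC A7 8F.
Offset 27: leading byte 0xF2 = 11110010 → 4-byte char #9 = F2 8F BE 81.
Offset 31: leading byte 0xE6 = 11100110 → 3-byte char #10 = E6 BA B1.
Offset 34: leading byte 0xE2 = 11100010 → 3-byte char #11 = E2 9A A1.
Offset 37: leading byte 0xF0 = 11110000 → 4-byte char #12 = F0 90 8C 96.
Leading byte 0xF0 = 11110000 matches 11110xxx → 4-byte sequence.
Byte 1: 0xF0 = 11110000, payload 000 (3 bits).
Byte 2: 0x90 = 10010000 (10xxxxxx ✓), payload 010000.
Byte 3: 0x8C = 10001100 (10xxxxxx ✓), payload 001100.
Byte 4: 0x96 = 10010110 (10xxxxxx ✓), payload 010110.
Concatenate: 000010000001100010110 = 0x10316 (21 bits → U+10316).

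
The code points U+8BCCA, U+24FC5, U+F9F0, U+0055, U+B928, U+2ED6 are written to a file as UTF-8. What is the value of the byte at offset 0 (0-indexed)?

0xF2

U+8BCCA → 4-byte form F2 8B B3 8A at offsets 0–3.
Offset 0 falls in char 1's range; it's byte 1 of F2 8B B3 8A = 0xF2.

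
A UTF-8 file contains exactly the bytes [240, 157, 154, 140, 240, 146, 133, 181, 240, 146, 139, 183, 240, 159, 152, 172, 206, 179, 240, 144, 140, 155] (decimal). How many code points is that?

Byte at offset 0: 0xF0 = 11110000 → 4-byte char (#1). Advance 4.
Byte at offset 4: 0xF0 = 11110000 → 4-byte char (#2). Advance 4.
Byte at offset 8: 0xF0 = 11110000 → 4-byte char (#3). Advance 4.
Byte at offset 12: 0xF0 = 11110000 → 4-byte char (#4). Advance 4.
Byte at offset 16: 0xCE = 11001110 → 2-byte char (#5). Advance 2.
Byte at offset 18: 0xF0 = 11110000 → 4-byte char (#6). Advance 4.
Reached end at offset 22 after 6 code points.

6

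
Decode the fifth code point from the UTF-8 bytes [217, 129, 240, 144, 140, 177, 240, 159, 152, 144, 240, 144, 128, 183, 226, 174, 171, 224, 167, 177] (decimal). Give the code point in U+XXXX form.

U+2BAB

Offset 0: leading byte 0xD9 = 11011001 → 2-byte char #1 = D9 81.
Offset 2: leading byte 0xF0 = 11110000 → 4-byte char #2 = F0 90 8C B1.
Offset 6: leading byte 0xF0 = 11110000 → 4-byte char #3 = F0 9F 98 90.
Offset 10: leading byte 0xF0 = 11110000 → 4-byte char #4 = F0 90 80 B7.
Offset 14: leading byte 0xE2 = 11100010 → 3-byte char #5 = E2 AE AB.
Leading byte 0xE2 = 11100010 matches 1110xxxx → 3-byte sequence.
Byte 1: 0xE2 = 11100010, payload 0010 (4 bits).
Byte 2: 0xAE = 10101110 (10xxxxxx ✓), payload 101110.
Byte 3: 0xAB = 10101011 (10xxxxxx ✓), payload 101011.
Concatenate: 0010101110101011 = 0x2BAB (16 bits → U+2BAB).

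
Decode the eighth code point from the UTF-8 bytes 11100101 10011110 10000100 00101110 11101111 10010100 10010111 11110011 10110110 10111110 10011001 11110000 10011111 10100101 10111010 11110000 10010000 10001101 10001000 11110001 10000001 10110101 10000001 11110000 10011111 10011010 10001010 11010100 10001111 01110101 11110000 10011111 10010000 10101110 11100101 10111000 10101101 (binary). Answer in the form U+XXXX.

U+1F68A

Offset 0: leading byte 0xE5 = 11100101 → 3-byte char #1 = E5 9E 84.
Offset 3: leading byte 0x2E = 00101110 → 1-byte char #2 = 2E.
Offset 4: leading byte 0xEF = 11101111 → 3-byte char #3 = EF 94 97.
Offset 7: leading byte 0xF3 = 11110011 → 4-byte char #4 = F3 B6 BE 99.
Offset 11: leading byte 0xF0 = 11110000 → 4-byte char #5 = F0 9F A5 BA.
Offset 15: leading byte 0xF0 = 11110000 → 4-byte char #6 = F0 90 8D 88.
Offset 19: leading byte 0xF1 = 11110001 → 4-byte char #7 = F1 81 B5 81.
Offset 23: leading byte 0xF0 = 11110000 → 4-byte char #8 = F0 9F 9A 8A.
Leading byte 0xF0 = 11110000 matches 11110xxx → 4-byte sequence.
Byte 1: 0xF0 = 11110000, payload 000 (3 bits).
Byte 2: 0x9F = 10011111 (10xxxxxx ✓), payload 011111.
Byte 3: 0x9A = 10011010 (10xxxxxx ✓), payload 011010.
Byte 4: 0x8A = 10001010 (10xxxxxx ✓), payload 001010.
Concatenate: 000011111011010001010 = 0x1F68A (21 bits → U+1F68A).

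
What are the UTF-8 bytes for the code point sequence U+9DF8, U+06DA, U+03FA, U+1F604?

U+9DF8: 3-byte form → E9 B7 B8.
U+06DA: 2-byte form → DB 9A.
U+03FA: 2-byte form → CF BA.
U+1F604: 4-byte form → F0 9F 98 84.
Concatenated (11 bytes): E9 B7 B8 DB 9A CF BA F0 9F 98 84.

E9 B7 B8 DB 9A CF BA F0 9F 98 84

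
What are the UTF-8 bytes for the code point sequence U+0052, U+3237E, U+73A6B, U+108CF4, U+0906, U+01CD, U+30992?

U+0052: 1-byte form → 52.
U+3237E: 4-byte form → F0 B2 8D BE.
U+73A6B: 4-byte form → F1 B3 A9 AB.
U+108CF4: 4-byte form → F4 88 B3 B4.
U+0906: 3-byte form → E0 A4 86.
U+01CD: 2-byte form → C7 8D.
U+30992: 4-byte form → F0 B0 A6 92.
Concatenated (22 bytes): 52 F0 B2 8D BE F1 B3 A9 AB F4 88 B3 B4 E0 A4 86 C7 8D F0 B0 A6 92.

52 F0 B2 8D BE F1 B3 A9 AB F4 88 B3 B4 E0 A4 86 C7 8D F0 B0 A6 92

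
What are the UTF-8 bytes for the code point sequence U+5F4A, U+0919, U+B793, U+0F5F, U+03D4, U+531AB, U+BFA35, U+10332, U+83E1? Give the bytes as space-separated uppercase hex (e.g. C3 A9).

U+5F4A: 3-byte form → E5 BD 8A.
U+0919: 3-byte form → E0 A4 99.
U+B793: 3-byte form → EB 9E 93.
U+0F5F: 3-byte form → E0 BD 9F.
U+03D4: 2-byte form → CF 94.
U+531AB: 4-byte form → F1 93 86 AB.
U+BFA35: 4-byte form → F2 BF A8 B5.
U+10332: 4-byte form → F0 90 8C B2.
U+83E1: 3-byte form → E8 8F A1.
Concatenated (29 bytes): E5 BD 8A E0 A4 99 EB 9E 93 E0 BD 9F CF 94 F1 93 86 AB F2 BF A8 B5 F0 90 8C B2 E8 8F A1.

E5 BD 8A E0 A4 99 EB 9E 93 E0 BD 9F CF 94 F1 93 86 AB F2 BF A8 B5 F0 90 8C B2 E8 8F A1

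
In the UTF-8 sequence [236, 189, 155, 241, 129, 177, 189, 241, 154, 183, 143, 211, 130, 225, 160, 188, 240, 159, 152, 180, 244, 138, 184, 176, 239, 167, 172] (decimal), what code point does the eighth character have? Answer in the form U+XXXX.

Offset 0: leading byte 0xEC = 11101100 → 3-byte char #1 = EC BD 9B.
Offset 3: leading byte 0xF1 = 11110001 → 4-byte char #2 = F1 81 B1 BD.
Offset 7: leading byte 0xF1 = 11110001 → 4-byte char #3 = F1 9A B7 8F.
Offset 11: leading byte 0xD3 = 11010011 → 2-byte char #4 = D3 82.
Offset 13: leading byte 0xE1 = 11100001 → 3-byte char #5 = E1 A0 BC.
Offset 16: leading byte 0xF0 = 11110000 → 4-byte char #6 = F0 9F 98 B4.
Offset 20: leading byte 0xF4 = 11110100 → 4-byte char #7 = F4 8A B8 B0.
Offset 24: leading byte 0xEF = 11101111 → 3-byte char #8 = EF A7 AC.
Leading byte 0xEF = 11101111 matches 1110xxxx → 3-byte sequence.
Byte 1: 0xEF = 11101111, payload 1111 (4 bits).
Byte 2: 0xA7 = 10100111 (10xxxxxx ✓), payload 100111.
Byte 3: 0xAC = 10101100 (10xxxxxx ✓), payload 101100.
Concatenate: 1111100111101100 = 0xF9EC (16 bits → U+F9EC).

U+F9EC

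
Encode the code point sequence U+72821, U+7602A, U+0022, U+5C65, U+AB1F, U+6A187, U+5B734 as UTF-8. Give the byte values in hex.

U+72821: 4-byte form → F1 B2 A0 A1.
U+7602A: 4-byte form → F1 B6 80 AA.
U+0022: 1-byte form → 22.
U+5C65: 3-byte form → E5 B1 A5.
U+AB1F: 3-byte form → EA AC 9F.
U+6A187: 4-byte form → F1 AA 86 87.
U+5B734: 4-byte form → F1 9B 9C B4.
Concatenated (23 bytes): F1 B2 A0 A1 F1 B6 80 AA 22 E5 B1 A5 EA AC 9F F1 AA 86 87 F1 9B 9C B4.

F1 B2 A0 A1 F1 B6 80 AA 22 E5 B1 A5 EA AC 9F F1 AA 86 87 F1 9B 9C B4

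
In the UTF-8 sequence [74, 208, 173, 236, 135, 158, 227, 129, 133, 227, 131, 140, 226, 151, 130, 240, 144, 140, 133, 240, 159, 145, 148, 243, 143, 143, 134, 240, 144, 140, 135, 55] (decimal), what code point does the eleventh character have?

U+0037

Offset 0: leading byte 0x4A = 01001010 → 1-byte char #1 = 4A.
Offset 1: leading byte 0xD0 = 11010000 → 2-byte char #2 = D0 AD.
Offset 3: leading byte 0xEC = 11101100 → 3-byte char #3 = EC 87 9E.
Offset 6: leading byte 0xE3 = 11100011 → 3-byte char #4 = E3 81 85.
Offset 9: leading byte 0xE3 = 11100011 → 3-byte char #5 = E3 83 8C.
Offset 12: leading byte 0xE2 = 11100010 → 3-byte char #6 = E2 97 82.
Offset 15: leading byte 0xF0 = 11110000 → 4-byte char #7 = F0 90 8C 85.
Offset 19: leading byte 0xF0 = 11110000 → 4-byte char #8 = F0 9F 91 94.
Offset 23: leading byte 0xF3 = 11110011 → 4-byte char #9 = F3 8F 8F 86.
Offset 27: leading byte 0xF0 = 11110000 → 4-byte char #10 = F0 90 8C 87.
Offset 31: leading byte 0x37 = 00110111 → 1-byte char #11 = 37.
Leading byte 0x37 = 00110111 matches 0xxxxxxx → 1-byte sequence.
Byte 1: 0x37 = 00110111, payload 0110111 (7 bits).
Concatenate: 0110111 = 0x37 (7 bits → U+0037).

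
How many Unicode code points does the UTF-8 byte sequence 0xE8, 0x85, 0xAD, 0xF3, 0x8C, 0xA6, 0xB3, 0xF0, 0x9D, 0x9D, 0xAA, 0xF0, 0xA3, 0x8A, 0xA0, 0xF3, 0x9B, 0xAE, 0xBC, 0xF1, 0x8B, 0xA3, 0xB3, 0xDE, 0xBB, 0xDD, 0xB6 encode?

8

Byte at offset 0: 0xE8 = 11101000 → 3-byte char (#1). Advance 3.
Byte at offset 3: 0xF3 = 11110011 → 4-byte char (#2). Advance 4.
Byte at offset 7: 0xF0 = 11110000 → 4-byte char (#3). Advance 4.
Byte at offset 11: 0xF0 = 11110000 → 4-byte char (#4). Advance 4.
Byte at offset 15: 0xF3 = 11110011 → 4-byte char (#5). Advance 4.
Byte at offset 19: 0xF1 = 11110001 → 4-byte char (#6). Advance 4.
Byte at offset 23: 0xDE = 11011110 → 2-byte char (#7). Advance 2.
Byte at offset 25: 0xDD = 11011101 → 2-byte char (#8). Advance 2.
Reached end at offset 27 after 8 code points.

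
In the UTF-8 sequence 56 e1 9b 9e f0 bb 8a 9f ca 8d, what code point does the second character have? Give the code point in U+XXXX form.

Offset 0: leading byte 0x56 = 01010110 → 1-byte char #1 = 56.
Offset 1: leading byte 0xE1 = 11100001 → 3-byte char #2 = E1 9B 9E.
Leading byte 0xE1 = 11100001 matches 1110xxxx → 3-byte sequence.
Byte 1: 0xE1 = 11100001, payload 0001 (4 bits).
Byte 2: 0x9B = 10011011 (10xxxxxx ✓), payload 011011.
Byte 3: 0x9E = 10011110 (10xxxxxx ✓), payload 011110.
Concatenate: 0001011011011110 = 0x16DE (16 bits → U+16DE).

U+16DE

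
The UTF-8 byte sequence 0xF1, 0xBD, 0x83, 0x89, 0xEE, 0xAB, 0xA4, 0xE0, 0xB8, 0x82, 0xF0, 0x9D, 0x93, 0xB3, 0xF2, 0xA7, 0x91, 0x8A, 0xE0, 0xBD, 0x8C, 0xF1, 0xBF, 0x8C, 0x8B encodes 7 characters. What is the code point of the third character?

Offset 0: leading byte 0xF1 = 11110001 → 4-byte char #1 = F1 BD 83 89.
Offset 4: leading byte 0xEE = 11101110 → 3-byte char #2 = EE AB A4.
Offset 7: leading byte 0xE0 = 11100000 → 3-byte char #3 = E0 B8 82.
Leading byte 0xE0 = 11100000 matches 1110xxxx → 3-byte sequence.
Byte 1: 0xE0 = 11100000, payload 0000 (4 bits).
Byte 2: 0xB8 = 10111000 (10xxxxxx ✓), payload 111000.
Byte 3: 0x82 = 10000010 (10xxxxxx ✓), payload 000010.
Concatenate: 0000111000000010 = 0xE02 (16 bits → U+0E02).

U+0E02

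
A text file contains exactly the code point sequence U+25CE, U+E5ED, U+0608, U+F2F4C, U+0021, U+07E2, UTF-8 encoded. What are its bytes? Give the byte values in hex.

E2 97 8E EE 97 AD D8 88 F3 B2 BD 8C 21 DF A2

U+25CE: 3-byte form → E2 97 8E.
U+E5ED: 3-byte form → EE 97 AD.
U+0608: 2-byte form → D8 88.
U+F2F4C: 4-byte form → F3 B2 BD 8C.
U+0021: 1-byte form → 21.
U+07E2: 2-byte form → DF A2.
Concatenated (15 bytes): E2 97 8E EE 97 AD D8 88 F3 B2 BD 8C 21 DF A2.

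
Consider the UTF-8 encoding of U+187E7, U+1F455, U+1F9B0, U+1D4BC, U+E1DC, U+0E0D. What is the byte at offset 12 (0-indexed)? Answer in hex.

0xF0

U+187E7 → 4-byte form F0 98 9F A7 at offsets 0–3.
U+1F455 → 4-byte form F0 9F 91 95 at offsets 4–7.
U+1F9B0 → 4-byte form F0 9F A6 B0 at offsets 8–11.
U+1D4BC → 4-byte form F0 9D 92 BC at offsets 12–15.
Offset 12 falls in char 4's range; it's byte 1 of F0 9D 92 BC = 0xF0.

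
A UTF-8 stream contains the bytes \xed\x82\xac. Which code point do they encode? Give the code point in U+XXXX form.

U+D0AC

Leading byte 0xED = 11101101 matches 1110xxxx → 3-byte sequence.
Byte 1: 0xED = 11101101, payload 1101 (4 bits).
Byte 2: 0x82 = 10000010 (10xxxxxx ✓), payload 000010.
Byte 3: 0xAC = 10101100 (10xxxxxx ✓), payload 101100.
Concatenate: 1101000010101100 = 0xD0AC (16 bits → U+D0AC).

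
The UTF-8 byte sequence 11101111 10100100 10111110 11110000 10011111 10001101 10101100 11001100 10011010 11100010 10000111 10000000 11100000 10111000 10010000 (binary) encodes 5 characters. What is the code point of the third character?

U+031A

Offset 0: leading byte 0xEF = 11101111 → 3-byte char #1 = EF A4 BE.
Offset 3: leading byte 0xF0 = 11110000 → 4-byte char #2 = F0 9F 8D AC.
Offset 7: leading byte 0xCC = 11001100 → 2-byte char #3 = CC 9A.
Leading byte 0xCC = 11001100 matches 110xxxxx → 2-byte sequence.
Byte 1: 0xCC = 11001100, payload 01100 (5 bits).
Byte 2: 0x9A = 10011010 (10xxxxxx ✓), payload 011010.
Concatenate: 01100011010 = 0x31A (11 bits → U+031A).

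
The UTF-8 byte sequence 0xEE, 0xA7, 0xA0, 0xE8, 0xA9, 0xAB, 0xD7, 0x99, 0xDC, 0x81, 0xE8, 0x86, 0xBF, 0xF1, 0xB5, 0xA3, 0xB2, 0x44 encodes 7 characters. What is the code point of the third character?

Offset 0: leading byte 0xEE = 11101110 → 3-byte char #1 = EE A7 A0.
Offset 3: leading byte 0xE8 = 11101000 → 3-byte char #2 = E8 A9 AB.
Offset 6: leading byte 0xD7 = 11010111 → 2-byte char #3 = D7 99.
Leading byte 0xD7 = 11010111 matches 110xxxxx → 2-byte sequence.
Byte 1: 0xD7 = 11010111, payload 10111 (5 bits).
Byte 2: 0x99 = 10011001 (10xxxxxx ✓), payload 011001.
Concatenate: 10111011001 = 0x5D9 (11 bits → U+05D9).

U+05D9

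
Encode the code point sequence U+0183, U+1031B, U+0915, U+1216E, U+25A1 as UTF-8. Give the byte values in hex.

C6 83 F0 90 8C 9B E0 A4 95 F0 92 85 AE E2 96 A1

U+0183: 2-byte form → C6 83.
U+1031B: 4-byte form → F0 90 8C 9B.
U+0915: 3-byte form → E0 A4 95.
U+1216E: 4-byte form → F0 92 85 AE.
U+25A1: 3-byte form → E2 96 A1.
Concatenated (16 bytes): C6 83 F0 90 8C 9B E0 A4 95 F0 92 85 AE E2 96 A1.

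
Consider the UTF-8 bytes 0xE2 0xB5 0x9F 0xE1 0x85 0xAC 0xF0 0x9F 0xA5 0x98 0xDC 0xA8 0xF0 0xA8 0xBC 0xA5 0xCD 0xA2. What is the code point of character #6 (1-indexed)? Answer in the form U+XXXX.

Offset 0: leading byte 0xE2 = 11100010 → 3-byte char #1 = E2 B5 9F.
Offset 3: leading byte 0xE1 = 11100001 → 3-byte char #2 = E1 85 AC.
Offset 6: leading byte 0xF0 = 11110000 → 4-byte char #3 = F0 9F A5 98.
Offset 10: leading byte 0xDC = 11011100 → 2-byte char #4 = DC A8.
Offset 12: leading byte 0xF0 = 11110000 → 4-byte char #5 = F0 A8 BC A5.
Offset 16: leading byte 0xCD = 11001101 → 2-byte char #6 = CD A2.
Leading byte 0xCD = 11001101 matches 110xxxxx → 2-byte sequence.
Byte 1: 0xCD = 11001101, payload 01101 (5 bits).
Byte 2: 0xA2 = 10100010 (10xxxxxx ✓), payload 100010.
Concatenate: 01101100010 = 0x362 (11 bits → U+0362).

U+0362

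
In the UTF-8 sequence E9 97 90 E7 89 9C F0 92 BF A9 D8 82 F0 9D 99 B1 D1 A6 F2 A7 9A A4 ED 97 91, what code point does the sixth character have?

Offset 0: leading byte 0xE9 = 11101001 → 3-byte char #1 = E9 97 90.
Offset 3: leading byte 0xE7 = 11100111 → 3-byte char #2 = E7 89 9C.
Offset 6: leading byte 0xF0 = 11110000 → 4-byte char #3 = F0 92 BF A9.
Offset 10: leading byte 0xD8 = 11011000 → 2-byte char #4 = D8 82.
Offset 12: leading byte 0xF0 = 11110000 → 4-byte char #5 = F0 9D 99 B1.
Offset 16: leading byte 0xD1 = 11010001 → 2-byte char #6 = D1 A6.
Leading byte 0xD1 = 11010001 matches 110xxxxx → 2-byte sequence.
Byte 1: 0xD1 = 11010001, payload 10001 (5 bits).
Byte 2: 0xA6 = 10100110 (10xxxxxx ✓), payload 100110.
Concatenate: 10001100110 = 0x466 (11 bits → U+0466).

U+0466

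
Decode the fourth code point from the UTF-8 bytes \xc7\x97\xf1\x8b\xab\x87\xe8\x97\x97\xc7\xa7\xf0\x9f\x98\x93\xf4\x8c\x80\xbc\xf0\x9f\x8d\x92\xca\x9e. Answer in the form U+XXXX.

Offset 0: leading byte 0xC7 = 11000111 → 2-byte char #1 = C7 97.
Offset 2: leading byte 0xF1 = 11110001 → 4-byte char #2 = F1 8B AB 87.
Offset 6: leading byte 0xE8 = 11101000 → 3-byte char #3 = E8 97 97.
Offset 9: leading byte 0xC7 = 11000111 → 2-byte char #4 = C7 A7.
Leading byte 0xC7 = 11000111 matches 110xxxxx → 2-byte sequence.
Byte 1: 0xC7 = 11000111, payload 00111 (5 bits).
Byte 2: 0xA7 = 10100111 (10xxxxxx ✓), payload 100111.
Concatenate: 00111100111 = 0x1E7 (11 bits → U+01E7).

U+01E7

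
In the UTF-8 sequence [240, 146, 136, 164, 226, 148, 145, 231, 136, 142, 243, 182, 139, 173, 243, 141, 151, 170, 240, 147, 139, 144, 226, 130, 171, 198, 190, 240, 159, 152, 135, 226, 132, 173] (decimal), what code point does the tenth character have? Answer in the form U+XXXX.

Offset 0: leading byte 0xF0 = 11110000 → 4-byte char #1 = F0 92 88 A4.
Offset 4: leading byte 0xE2 = 11100010 → 3-byte char #2 = E2 94 91.
Offset 7: leading byte 0xE7 = 11100111 → 3-byte char #3 = E7 88 8E.
Offset 10: leading byte 0xF3 = 11110011 → 4-byte char #4 = F3 B6 8B AD.
Offset 14: leading byte 0xF3 = 11110011 → 4-byte char #5 = F3 8D 97 AA.
Offset 18: leading byte 0xF0 = 11110000 → 4-byte char #6 = F0 93 8B 90.
Offset 22: leading byte 0xE2 = 11100010 → 3-byte char #7 = E2 82 AB.
Offset 25: leading byte 0xC6 = 11000110 → 2-byte char #8 = C6 BE.
Offset 27: leading byte 0xF0 = 11110000 → 4-byte char #9 = F0 9F 98 87.
Offset 31: leading byte 0xE2 = 11100010 → 3-byte char #10 = E2 84 AD.
Leading byte 0xE2 = 11100010 matches 1110xxxx → 3-byte sequence.
Byte 1: 0xE2 = 11100010, payload 0010 (4 bits).
Byte 2: 0x84 = 10000100 (10xxxxxx ✓), payload 000100.
Byte 3: 0xAD = 10101101 (10xxxxxx ✓), payload 101101.
Concatenate: 0010000100101101 = 0x212D (16 bits → U+212D).

U+212D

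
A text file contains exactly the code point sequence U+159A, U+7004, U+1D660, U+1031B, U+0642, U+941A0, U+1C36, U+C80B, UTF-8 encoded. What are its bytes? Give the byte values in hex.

E1 96 9A E7 80 84 F0 9D 99 A0 F0 90 8C 9B D9 82 F2 94 86 A0 E1 B0 B6 EC A0 8B

U+159A: 3-byte form → E1 96 9A.
U+7004: 3-byte form → E7 80 84.
U+1D660: 4-byte form → F0 9D 99 A0.
U+1031B: 4-byte form → F0 90 8C 9B.
U+0642: 2-byte form → D9 82.
U+941A0: 4-byte form → F2 94 86 A0.
U+1C36: 3-byte form → E1 B0 B6.
U+C80B: 3-byte form → EC A0 8B.
Concatenated (26 bytes): E1 96 9A E7 80 84 F0 9D 99 A0 F0 90 8C 9B D9 82 F2 94 86 A0 E1 B0 B6 EC A0 8B.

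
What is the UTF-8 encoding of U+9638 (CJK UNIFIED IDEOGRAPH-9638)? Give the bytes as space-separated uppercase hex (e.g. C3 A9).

E9 98 B8

U+9638 = 0x9638 = 38456 decimal. In range U+0800–U+FFFF → 3-byte form: 1110xxxx 10xxxxxx 10xxxxxx.
Binary (16 bits): 1001011000111000.
Split 4+6+6: 1001 | 011000 | 111000.
Byte 1: 11101001 = 0xE9.
Byte 2: 10011000 = 0x98.
Byte 3: 10111000 = 0xB8.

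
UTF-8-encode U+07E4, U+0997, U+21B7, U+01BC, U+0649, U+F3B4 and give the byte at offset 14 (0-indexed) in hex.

0xB4

U+07E4 → 2-byte form DF A4 at offsets 0–1.
U+0997 → 3-byte form E0 A6 97 at offsets 2–4.
U+21B7 → 3-byte form E2 86 B7 at offsets 5–7.
U+01BC → 2-byte form C6 BC at offsets 8–9.
U+0649 → 2-byte form D9 89 at offsets 10–11.
U+F3B4 → 3-byte form EF 8E B4 at offsets 12–14.
Offset 14 falls in char 6's range; it's byte 3 of EF 8E B4 = 0xB4.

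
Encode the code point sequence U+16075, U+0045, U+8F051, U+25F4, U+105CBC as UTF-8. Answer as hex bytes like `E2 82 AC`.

U+16075: 4-byte form → F0 96 81 B5.
U+0045: 1-byte form → 45.
U+8F051: 4-byte form → F2 8F 81 91.
U+25F4: 3-byte form → E2 97 B4.
U+105CBC: 4-byte form → F4 85 B2 BC.
Concatenated (16 bytes): F0 96 81 B5 45 F2 8F 81 91 E2 97 B4 F4 85 B2 BC.

F0 96 81 B5 45 F2 8F 81 91 E2 97 B4 F4 85 B2 BC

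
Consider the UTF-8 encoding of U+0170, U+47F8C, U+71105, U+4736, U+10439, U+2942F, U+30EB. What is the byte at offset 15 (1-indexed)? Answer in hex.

0x90

1-indexed offset 15 is 0-indexed offset 14.
U+0170 → 2-byte form C5 B0 at offsets 0–1.
U+47F8C → 4-byte form F1 87 BE 8C at offsets 2–5.
U+71105 → 4-byte form F1 B1 84 85 at offsets 6–9.
U+4736 → 3-byte form E4 9C B6 at offsets 10–12.
U+10439 → 4-byte form F0 90 90 B9 at offsets 13–16.
Offset 14 falls in char 5's range; it's byte 2 of F0 90 90 B9 = 0x90.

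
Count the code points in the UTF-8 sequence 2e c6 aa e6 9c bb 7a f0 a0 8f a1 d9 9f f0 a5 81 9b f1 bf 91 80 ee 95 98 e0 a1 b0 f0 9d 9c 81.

Byte at offset 0: 0x2E = 00101110 → 1-byte char (#1). Advance 1.
Byte at offset 1: 0xC6 = 11000110 → 2-byte char (#2). Advance 2.
Byte at offset 3: 0xE6 = 11100110 → 3-byte char (#3). Advance 3.
Byte at offset 6: 0x7A = 01111010 → 1-byte char (#4). Advance 1.
Byte at offset 7: 0xF0 = 11110000 → 4-byte char (#5). Advance 4.
Byte at offset 11: 0xD9 = 11011001 → 2-byte char (#6). Advance 2.
Byte at offset 13: 0xF0 = 11110000 → 4-byte char (#7). Advance 4.
Byte at offset 17: 0xF1 = 11110001 → 4-byte char (#8). Advance 4.
Byte at offset 21: 0xEE = 11101110 → 3-byte char (#9). Advance 3.
Byte at offset 24: 0xE0 = 11100000 → 3-byte char (#10). Advance 3.
Byte at offset 27: 0xF0 = 11110000 → 4-byte char (#11). Advance 4.
Reached end at offset 31 after 11 code points.

11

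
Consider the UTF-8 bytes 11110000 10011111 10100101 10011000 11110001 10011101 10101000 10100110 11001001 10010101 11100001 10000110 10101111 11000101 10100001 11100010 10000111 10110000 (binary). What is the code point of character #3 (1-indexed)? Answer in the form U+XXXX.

Offset 0: leading byte 0xF0 = 11110000 → 4-byte char #1 = F0 9F A5 98.
Offset 4: leading byte 0xF1 = 11110001 → 4-byte char #2 = F1 9D A8 A6.
Offset 8: leading byte 0xC9 = 11001001 → 2-byte char #3 = C9 95.
Leading byte 0xC9 = 11001001 matches 110xxxxx → 2-byte sequence.
Byte 1: 0xC9 = 11001001, payload 01001 (5 bits).
Byte 2: 0x95 = 10010101 (10xxxxxx ✓), payload 010101.
Concatenate: 01001010101 = 0x255 (11 bits → U+0255).

U+0255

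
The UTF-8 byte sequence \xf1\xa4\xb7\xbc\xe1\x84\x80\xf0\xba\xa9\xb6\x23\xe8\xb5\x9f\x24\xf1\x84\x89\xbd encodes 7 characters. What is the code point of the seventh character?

Offset 0: leading byte 0xF1 = 11110001 → 4-byte char #1 = F1 A4 B7 BC.
Offset 4: leading byte 0xE1 = 11100001 → 3-byte char #2 = E1 84 80.
Offset 7: leading byte 0xF0 = 11110000 → 4-byte char #3 = F0 BA A9 B6.
Offset 11: leading byte 0x23 = 00100011 → 1-byte char #4 = 23.
Offset 12: leading byte 0xE8 = 11101000 → 3-byte char #5 = E8 B5 9F.
Offset 15: leading byte 0x24 = 00100100 → 1-byte char #6 = 24.
Offset 16: leading byte 0xF1 = 11110001 → 4-byte char #7 = F1 84 89 BD.
Leading byte 0xF1 = 11110001 matches 11110xxx → 4-byte sequence.
Byte 1: 0xF1 = 11110001, payload 001 (3 bits).
Byte 2: 0x84 = 10000100 (10xxxxxx ✓), payload 000100.
Byte 3: 0x89 = 10001001 (10xxxxxx ✓), payload 001001.
Byte 4: 0xBD = 10111101 (10xxxxxx ✓), payload 111101.
Concatenate: 001000100001001111101 = 0x4427D (21 bits → U+4427D).

U+4427D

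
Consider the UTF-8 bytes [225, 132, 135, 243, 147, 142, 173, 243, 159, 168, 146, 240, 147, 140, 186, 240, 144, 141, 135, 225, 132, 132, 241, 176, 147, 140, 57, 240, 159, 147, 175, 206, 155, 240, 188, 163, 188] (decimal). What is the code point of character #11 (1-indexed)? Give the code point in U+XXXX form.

U+3C8FC

Offset 0: leading byte 0xE1 = 11100001 → 3-byte char #1 = E1 84 87.
Offset 3: leading byte 0xF3 = 11110011 → 4-byte char #2 = F3 93 8E AD.
Offset 7: leading byte 0xF3 = 11110011 → 4-byte char #3 = F3 9F A8 92.
Offset 11: leading byte 0xF0 = 11110000 → 4-byte char #4 = F0 93 8C BA.
Offset 15: leading byte 0xF0 = 11110000 → 4-byte char #5 = F0 90 8D 87.
Offset 19: leading byte 0xE1 = 11100001 → 3-byte char #6 = E1 84 84.
Offset 22: leading byte 0xF1 = 11110001 → 4-byte char #7 = F1 B0 93 8C.
Offset 26: leading byte 0x39 = 00111001 → 1-byte char #8 = 39.
Offset 27: leading byte 0xF0 = 11110000 → 4-byte char #9 = F0 9F 93 AF.
Offset 31: leading byte 0xCE = 11001110 → 2-byte char #10 = CE 9B.
Offset 33: leading byte 0xF0 = 11110000 → 4-byte char #11 = F0 BC A3 BC.
Leading byte 0xF0 = 11110000 matches 11110xxx → 4-byte sequence.
Byte 1: 0xF0 = 11110000, payload 000 (3 bits).
Byte 2: 0xBC = 10111100 (10xxxxxx ✓), payload 111100.
Byte 3: 0xA3 = 10100011 (10xxxxxx ✓), payload 100011.
Byte 4: 0xBC = 10111100 (10xxxxxx ✓), payload 111100.
Concatenate: 000111100100011111100 = 0x3C8FC (21 bits → U+3C8FC).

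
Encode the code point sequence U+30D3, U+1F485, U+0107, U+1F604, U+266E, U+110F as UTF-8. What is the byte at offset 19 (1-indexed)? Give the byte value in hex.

0x8F

1-indexed offset 19 is 0-indexed offset 18.
U+30D3 → 3-byte form E3 83 93 at offsets 0–2.
U+1F485 → 4-byte form F0 9F 92 85 at offsets 3–6.
U+0107 → 2-byte form C4 87 at offsets 7–8.
U+1F604 → 4-byte form F0 9F 98 84 at offsets 9–12.
U+266E → 3-byte form E2 99 AE at offsets 13–15.
U+110F → 3-byte form E1 84 8F at offsets 16–18.
Offset 18 falls in char 6's range; it's byte 3 of E1 84 8F = 0x8F.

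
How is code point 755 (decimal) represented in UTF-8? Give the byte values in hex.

CB B3

U+02F3 = 0x2F3 = 755 decimal. In range U+0080–U+07FF → 2-byte form: 110xxxxx 10xxxxxx.
Binary (11 bits): 01011110011.
Split 5+6: 01011 | 110011.
Byte 1: 11001011 = 0xCB.
Byte 2: 10110011 = 0xB3.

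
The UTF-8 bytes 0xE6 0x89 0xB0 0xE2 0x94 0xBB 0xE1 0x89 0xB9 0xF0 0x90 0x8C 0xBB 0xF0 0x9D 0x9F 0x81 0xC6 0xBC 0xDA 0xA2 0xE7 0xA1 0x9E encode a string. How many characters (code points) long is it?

8

Byte at offset 0: 0xE6 = 11100110 → 3-byte char (#1). Advance 3.
Byte at offset 3: 0xE2 = 11100010 → 3-byte char (#2). Advance 3.
Byte at offset 6: 0xE1 = 11100001 → 3-byte char (#3). Advance 3.
Byte at offset 9: 0xF0 = 11110000 → 4-byte char (#4). Advance 4.
Byte at offset 13: 0xF0 = 11110000 → 4-byte char (#5). Advance 4.
Byte at offset 17: 0xC6 = 11000110 → 2-byte char (#6). Advance 2.
Byte at offset 19: 0xDA = 11011010 → 2-byte char (#7). Advance 2.
Byte at offset 21: 0xE7 = 11100111 → 3-byte char (#8). Advance 3.
Reached end at offset 24 after 8 code points.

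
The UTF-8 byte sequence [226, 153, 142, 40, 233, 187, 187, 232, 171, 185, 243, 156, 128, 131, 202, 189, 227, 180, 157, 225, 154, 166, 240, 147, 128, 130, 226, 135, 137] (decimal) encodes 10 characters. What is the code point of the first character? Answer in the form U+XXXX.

U+264E

Offset 0: leading byte 0xE2 = 11100010 → 3-byte char #1 = E2 99 8E.
Leading byte 0xE2 = 11100010 matches 1110xxxx → 3-byte sequence.
Byte 1: 0xE2 = 11100010, payload 0010 (4 bits).
Byte 2: 0x99 = 10011001 (10xxxxxx ✓), payload 011001.
Byte 3: 0x8E = 10001110 (10xxxxxx ✓), payload 001110.
Concatenate: 0010011001001110 = 0x264E (16 bits → U+264E).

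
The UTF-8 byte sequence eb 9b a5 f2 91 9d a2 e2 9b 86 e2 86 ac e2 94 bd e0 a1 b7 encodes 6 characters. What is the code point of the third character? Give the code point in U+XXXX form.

U+26C6

Offset 0: leading byte 0xEB = 11101011 → 3-byte char #1 = EB 9B A5.
Offset 3: leading byte 0xF2 = 11110010 → 4-byte char #2 = F2 91 9D A2.
Offset 7: leading byte 0xE2 = 11100010 → 3-byte char #3 = E2 9B 86.
Leading byte 0xE2 = 11100010 matches 1110xxxx → 3-byte sequence.
Byte 1: 0xE2 = 11100010, payload 0010 (4 bits).
Byte 2: 0x9B = 10011011 (10xxxxxx ✓), payload 011011.
Byte 3: 0x86 = 10000110 (10xxxxxx ✓), payload 000110.
Concatenate: 0010011011000110 = 0x26C6 (16 bits → U+26C6).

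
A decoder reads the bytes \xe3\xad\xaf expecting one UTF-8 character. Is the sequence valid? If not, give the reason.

valid

Leading byte 0xE3 = 11100011 → 3-byte form.
Continuation bytes 0xAD=10101101, 0xAF=10101111 all match 10xxxxxx.
Decoded value 0x3B6F is ≥ 0x800 (shortest form) and not a surrogate.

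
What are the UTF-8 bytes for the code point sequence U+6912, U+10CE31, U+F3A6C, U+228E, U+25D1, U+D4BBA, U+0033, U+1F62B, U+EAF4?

U+6912: 3-byte form → E6 A4 92.
U+10CE31: 4-byte form → F4 8C B8 B1.
U+F3A6C: 4-byte form → F3 B3 A9 AC.
U+228E: 3-byte form → E2 8A 8E.
U+25D1: 3-byte form → E2 97 91.
U+D4BBA: 4-byte form → F3 94 AE BA.
U+0033: 1-byte form → 33.
U+1F62B: 4-byte form → F0 9F 98 AB.
U+EAF4: 3-byte form → EE AB B4.
Concatenated (29 bytes): E6 A4 92 F4 8C B8 B1 F3 B3 A9 AC E2 8A 8E E2 97 91 F3 94 AE BA 33 F0 9F 98 AB EE AB B4.

E6 A4 92 F4 8C B8 B1 F3 B3 A9 AC E2 8A 8E E2 97 91 F3 94 AE BA 33 F0 9F 98 AB EE AB B4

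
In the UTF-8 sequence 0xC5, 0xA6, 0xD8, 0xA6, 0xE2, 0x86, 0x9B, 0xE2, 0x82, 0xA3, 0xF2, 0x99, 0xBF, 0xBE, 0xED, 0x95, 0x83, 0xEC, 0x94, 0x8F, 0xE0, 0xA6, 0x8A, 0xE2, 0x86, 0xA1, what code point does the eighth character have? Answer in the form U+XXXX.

U+098A

Offset 0: leading byte 0xC5 = 11000101 → 2-byte char #1 = C5 A6.
Offset 2: leading byte 0xD8 = 11011000 → 2-byte char #2 = D8 A6.
Offset 4: leading byte 0xE2 = 11100010 → 3-byte char #3 = E2 86 9B.
Offset 7: leading byte 0xE2 = 11100010 → 3-byte char #4 = E2 82 A3.
Offset 10: leading byte 0xF2 = 11110010 → 4-byte char #5 = F2 99 BF BE.
Offset 14: leading byte 0xED = 11101101 → 3-byte char #6 = ED 95 83.
Offset 17: leading byte 0xEC = 11101100 → 3-byte char #7 = EC 94 8F.
Offset 20: leading byte 0xE0 = 11100000 → 3-byte char #8 = E0 A6 8A.
Leading byte 0xE0 = 11100000 matches 1110xxxx → 3-byte sequence.
Byte 1: 0xE0 = 11100000, payload 0000 (4 bits).
Byte 2: 0xA6 = 10100110 (10xxxxxx ✓), payload 100110.
Byte 3: 0x8A = 10001010 (10xxxxxx ✓), payload 001010.
Concatenate: 0000100110001010 = 0x98A (16 bits → U+098A).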